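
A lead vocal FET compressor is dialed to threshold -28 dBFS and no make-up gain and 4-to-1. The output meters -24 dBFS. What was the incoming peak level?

-12 dBFS

The compressed level sits -24 − (-28) = 4 dB over threshold.
Before 4:1 compression the overshoot was 4 × 4 = 16 dB, so input = -28 + 16 = -12 dBFS.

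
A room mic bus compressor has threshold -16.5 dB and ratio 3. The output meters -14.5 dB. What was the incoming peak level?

-10.5 dB

That's 2 dB above the -16.5 dB threshold.
Before 3:1 compression the overshoot was 2 × 3 = 6 dB, so input = -16.5 + 6 = -10.5 dB.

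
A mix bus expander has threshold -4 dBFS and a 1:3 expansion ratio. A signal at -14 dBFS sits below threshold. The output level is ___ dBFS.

Undershoot = (-4) − (-14) = 10 dB.
At 1:3, that expands to 30 dB under threshold.
Output = -4 − 30 = -34 dBFS.

-34 dBFS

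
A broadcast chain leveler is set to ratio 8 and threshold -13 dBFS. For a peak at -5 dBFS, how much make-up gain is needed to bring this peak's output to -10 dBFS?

2 dB

Without make-up, output = threshold + overshoot/8 = -13 + 1 = -12 dBFS.
Gap to target: 2 dB.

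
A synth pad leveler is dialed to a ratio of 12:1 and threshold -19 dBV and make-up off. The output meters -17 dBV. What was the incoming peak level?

5 dBV

That's 2 dB above the -19 dBV threshold.
Input overshoot = R × output overshoot = 24 dB → input = -19 + 24 = 5 dBV.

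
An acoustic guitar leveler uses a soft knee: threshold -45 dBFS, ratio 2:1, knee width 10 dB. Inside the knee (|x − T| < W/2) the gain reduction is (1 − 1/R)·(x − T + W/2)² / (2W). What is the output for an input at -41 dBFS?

x − T + W/2 = -41 − (-45) + 5 = 9.
GR = (1 − 1/2) × 9² / 20 = 0.5 × 81 / 20 = 2.025 dB.
Output = -41 − 2.025 = -43.025 dBFS.

-43.025 dBFS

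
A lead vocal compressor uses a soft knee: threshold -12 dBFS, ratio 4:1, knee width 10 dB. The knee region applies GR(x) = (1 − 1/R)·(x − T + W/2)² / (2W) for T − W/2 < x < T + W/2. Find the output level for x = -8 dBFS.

x − T + W/2 = -8 − (-12) + 5 = 9.
GR = (1 − 1/4) × 9² / 20 = 0.75 × 81 / 20 = 3.0375 dB.
Output = -8 − 3.0375 = -11.0375 dBFS.

-11.0375 dBFS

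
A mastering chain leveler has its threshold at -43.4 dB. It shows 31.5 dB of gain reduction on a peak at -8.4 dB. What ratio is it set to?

10:1

Input overshoot = -8.4 − (-43.4) = 35 dB.
Output overshoot = 35 − 31.5 = 3.5 dB.
Ratio = input overshoot / output overshoot = 35 / 3.5 = 10.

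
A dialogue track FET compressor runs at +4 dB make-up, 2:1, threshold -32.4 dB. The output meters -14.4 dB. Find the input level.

Before make-up, the level was -14.4 − 4 = -18.4 dB.
Post-compression overshoot = -18.4 − (-32.4) = 14 dB.
Before 2:1 compression the overshoot was 14 × 2 = 28 dB, so input = -32.4 + 28 = -4.4 dB.

-4.4 dB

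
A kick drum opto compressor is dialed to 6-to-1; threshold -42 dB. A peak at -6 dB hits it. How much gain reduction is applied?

30 dB

Overshoot = -6 − (-42) = 36 dB.
After 6:1 compression the overshoot becomes 36/6 = 6 dB.
GR = overshoot in − overshoot out = 36 − 6 = 30 dB.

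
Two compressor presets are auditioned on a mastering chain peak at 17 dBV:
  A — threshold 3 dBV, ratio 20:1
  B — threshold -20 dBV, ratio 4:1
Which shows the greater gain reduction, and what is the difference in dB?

B, by 14.45 dB

A: 14 dB over, compressed to 0.7 dB over, so 13.3 dB of GR.
B: 37 dB over, compressed to 9.25 dB over, so 27.75 dB of GR.
Difference: 14.45 dB in favour of B.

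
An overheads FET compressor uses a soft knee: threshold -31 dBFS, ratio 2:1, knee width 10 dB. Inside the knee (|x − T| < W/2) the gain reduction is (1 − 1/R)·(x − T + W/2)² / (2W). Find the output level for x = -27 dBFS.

x − T + W/2 = -27 − (-31) + 5 = 9.
GR = (1 − 1/2) × 9² / 20 = 0.5 × 81 / 20 = 2.025 dB.
Output = -27 − 2.025 = -29.025 dBFS.

-29.025 dBFS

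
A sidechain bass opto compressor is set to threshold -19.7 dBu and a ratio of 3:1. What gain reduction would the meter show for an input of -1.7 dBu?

The signal is 18 dB above threshold.
After 3:1 compression the overshoot becomes 18/3 = 6 dB.
Gain reduction = 18 − 6 = 12 dB.

12 dB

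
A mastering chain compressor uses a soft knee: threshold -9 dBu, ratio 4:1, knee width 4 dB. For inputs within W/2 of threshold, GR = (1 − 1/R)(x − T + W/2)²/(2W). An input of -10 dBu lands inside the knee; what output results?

-10.09375 dBu

x − T + W/2 = -10 − (-9) + 2 = 1.
GR = (1 − 1/4) × 1² / 8 = 0.75 × 1 / 8 = 0.09375 dB.
Output = -10 − 0.09375 = -10.09375 dBu.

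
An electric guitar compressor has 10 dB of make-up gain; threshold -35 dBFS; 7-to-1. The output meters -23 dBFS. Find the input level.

-21 dBFS

Before make-up, the level was -23 − 10 = -33 dBFS.
The compressed level sits -33 − (-35) = 2 dB over threshold.
Undo the ratio: input overshoot = 2 × 7 = 14 dB, giving input = -21 dBFS.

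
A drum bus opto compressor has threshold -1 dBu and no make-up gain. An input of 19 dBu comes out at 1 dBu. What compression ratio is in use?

10:1

Input overshoot = 19 − (-1) = 20 dB; output overshoot = 1 − (-1) = 2 dB.
Ratio = 20 / 2 = 10.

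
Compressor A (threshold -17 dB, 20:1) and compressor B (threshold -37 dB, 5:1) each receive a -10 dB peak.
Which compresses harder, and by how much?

B, by 14.95 dB

A: 7 dB over, compressed to 0.35 dB over, so 6.65 dB of GR.
B: 27 dB over, compressed to 5.4 dB over, so 21.6 dB of GR.
B applies 14.95 dB more gain reduction.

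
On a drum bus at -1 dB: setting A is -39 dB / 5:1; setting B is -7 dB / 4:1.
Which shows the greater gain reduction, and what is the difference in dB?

A: 38 dB over, compressed to 7.6 dB over, so 30.4 dB of GR.
B: 6 dB over, compressed to 1.5 dB over, so 4.5 dB of GR.
A reduces 25.9 dB more.

A, by 25.9 dB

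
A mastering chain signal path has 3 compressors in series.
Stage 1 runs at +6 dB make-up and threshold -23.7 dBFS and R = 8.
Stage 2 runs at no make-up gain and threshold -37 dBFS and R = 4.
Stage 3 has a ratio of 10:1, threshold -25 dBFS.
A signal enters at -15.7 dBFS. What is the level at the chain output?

-31.925 dBFS

Stage 1: -15.7 dBFS is 8 dB over -23.7 dBFS; at 8:1 that becomes 1 dB over, giving -22.7 dBFS; +6 dB make-up → -16.7 dBFS.
Stage 2: -16.7 dBFS is 20.3 dB over -37 dBFS; at 4:1 that becomes 5.075 dB over, giving -31.925 dBFS.
Stage 3: -31.925 dBFS is at or below the -25 dBFS threshold — no compression; output -31.925 dBFS.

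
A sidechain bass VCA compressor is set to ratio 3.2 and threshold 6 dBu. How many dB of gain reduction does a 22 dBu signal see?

11 dB

The signal is 16 dB above threshold.
At 3.2:1, output sits 16/3.2 = 5 dB above threshold.
So the signal is attenuated by 16 − 5 = 11 dB.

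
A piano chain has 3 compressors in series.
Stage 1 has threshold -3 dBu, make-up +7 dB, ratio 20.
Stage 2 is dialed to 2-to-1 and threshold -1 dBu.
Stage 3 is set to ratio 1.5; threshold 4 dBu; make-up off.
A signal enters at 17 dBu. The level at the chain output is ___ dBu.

2 dBu

Stage 1: 20 dB above -3 dBu, reduced 20:1 to 1 dB above → -2 dBu; +7 dB make-up → 5 dBu.
Stage 2: overshoot 6 dB → 6/2 = 3 dB → 2 dBu.
Stage 3: 2 dBu is at or below the 4 dBu threshold — no compression; output 2 dBu.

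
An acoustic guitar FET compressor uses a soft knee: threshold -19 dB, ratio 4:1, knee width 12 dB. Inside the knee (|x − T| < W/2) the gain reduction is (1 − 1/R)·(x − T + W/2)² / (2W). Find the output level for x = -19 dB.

x − T + W/2 = -19 − (-19) + 6 = 6.
GR = (1 − 1/4) × 6² / 24 = 0.75 × 36 / 24 = 1.125 dB.
Output = -19 − 1.125 = -20.125 dB.

-20.125 dB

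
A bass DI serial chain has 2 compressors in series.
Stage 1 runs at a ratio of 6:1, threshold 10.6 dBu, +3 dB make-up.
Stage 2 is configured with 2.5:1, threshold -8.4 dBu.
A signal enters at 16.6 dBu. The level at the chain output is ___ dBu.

Stage 1: 6 dB above 10.6 dBu, reduced 6:1 to 1 dB above → 11.6 dBu; +3 dB make-up → 14.6 dBu.
Stage 2: 23 dB above -8.4 dBu, reduced 2.5:1 to 9.2 dB above → 0.8 dBu.

0.8 dBu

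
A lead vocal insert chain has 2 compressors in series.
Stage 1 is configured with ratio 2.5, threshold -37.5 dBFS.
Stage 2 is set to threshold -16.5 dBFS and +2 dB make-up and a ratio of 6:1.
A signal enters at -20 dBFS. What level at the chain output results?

Stage 1: overshoot 17.5 dB → 17.5/2.5 = 7 dB → -30.5 dBFS.
Stage 2: -30.5 dBFS ≤ -16.5 dBFS, so stage 2 doesn't engage; make-up brings it to -28.5 dBFS.

-28.5 dBFS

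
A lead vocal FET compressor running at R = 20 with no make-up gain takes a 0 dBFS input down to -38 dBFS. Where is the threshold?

-40 dBFS

Let T be the threshold. Output overshoot = (input overshoot)/R, so -38 − T = (0 − T)/20.
20·(-38 − T) = 0 − T → 19·T = -760 − 0 = -760.
T = -760/19 = -40 dBFS.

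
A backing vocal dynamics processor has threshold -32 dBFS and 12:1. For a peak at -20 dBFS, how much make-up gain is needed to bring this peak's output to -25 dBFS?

6 dB

The peak compresses to -32 + 12/12 = -31 dBFS.
To reach -25 dBFS requires -25 − (-31) = 6 dB of make-up.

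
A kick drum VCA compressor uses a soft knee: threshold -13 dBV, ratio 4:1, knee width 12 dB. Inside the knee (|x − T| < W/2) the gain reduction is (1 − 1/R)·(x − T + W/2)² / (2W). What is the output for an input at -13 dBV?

-14.125 dBV

x − T + W/2 = -13 − (-13) + 6 = 6.
GR = (1 − 1/4) × 6² / 24 = 0.75 × 36 / 24 = 1.125 dB.
Output = -13 − 1.125 = -14.125 dBV.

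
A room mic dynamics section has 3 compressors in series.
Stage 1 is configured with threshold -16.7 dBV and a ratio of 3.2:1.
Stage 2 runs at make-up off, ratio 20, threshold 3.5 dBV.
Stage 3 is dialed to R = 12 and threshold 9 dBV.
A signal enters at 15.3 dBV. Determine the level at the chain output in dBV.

Stage 1: 32 dB above -16.7 dBV, reduced 3.2:1 to 10 dB above → -6.7 dBV.
Stage 2: -6.7 dBV ≤ 3.5 dBV, so stage 2 doesn't engage; output -6.7 dBV.
Stage 3: -6.7 dBV ≤ 9 dBV, so stage 3 doesn't engage; output -6.7 dBV.

-6.7 dBV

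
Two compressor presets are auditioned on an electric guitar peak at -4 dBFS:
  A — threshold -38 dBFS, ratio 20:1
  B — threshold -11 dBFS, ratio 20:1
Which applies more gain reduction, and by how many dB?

A, by 25.65 dB

A: GR = 34 − 34/20 = 32.3 dB.
B: GR = 7 − 7/20 = 6.65 dB.
Difference: 25.65 dB in favour of A.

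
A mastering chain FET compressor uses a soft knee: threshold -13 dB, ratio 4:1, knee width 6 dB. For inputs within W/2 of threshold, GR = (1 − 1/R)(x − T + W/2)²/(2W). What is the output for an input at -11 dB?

x − T + W/2 = -11 − (-13) + 3 = 5.
GR = (1 − 1/4) × 5² / 12 = 0.75 × 25 / 12 = 1.5625 dB.
Output = -11 − 1.5625 = -12.5625 dB.

-12.5625 dB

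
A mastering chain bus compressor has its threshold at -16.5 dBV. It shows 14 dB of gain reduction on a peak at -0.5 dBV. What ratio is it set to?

8:1

Input overshoot = -0.5 − (-16.5) = 16 dB.
Output overshoot = 16 − 14 = 2 dB.
Ratio = input overshoot / output overshoot = 16 / 2 = 8.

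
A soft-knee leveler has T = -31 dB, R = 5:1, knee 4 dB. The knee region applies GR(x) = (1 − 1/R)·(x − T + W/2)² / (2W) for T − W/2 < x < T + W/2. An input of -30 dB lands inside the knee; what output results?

-30.9 dB

x − T + W/2 = -30 − (-31) + 2 = 3.
GR = (1 − 1/5) × 3² / 8 = 0.8 × 9 / 8 = 0.9 dB.
Output = -30 − 0.9 = -30.9 dB.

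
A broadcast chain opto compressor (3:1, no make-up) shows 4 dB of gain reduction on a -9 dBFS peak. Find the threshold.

Gain reduction = -9 − (-13) = 4 dB; output overshoot = GR / (R − 1) = 4 / 2 = 2 dB.
Threshold = output − output overshoot = -13 − 2 = -15 dBFS.

-15 dBFS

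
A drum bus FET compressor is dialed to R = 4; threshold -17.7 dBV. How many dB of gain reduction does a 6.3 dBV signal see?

18 dB

The signal is 24 dB above threshold.
At 4:1, output sits 24/4 = 6 dB above threshold.
GR = overshoot in − overshoot out = 24 − 6 = 18 dB.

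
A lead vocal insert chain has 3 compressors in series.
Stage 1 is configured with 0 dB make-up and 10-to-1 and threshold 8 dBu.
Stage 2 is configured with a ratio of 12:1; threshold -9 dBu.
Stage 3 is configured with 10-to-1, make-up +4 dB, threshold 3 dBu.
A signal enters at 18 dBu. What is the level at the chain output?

-3.5 dBu

Stage 1: 18 dBu is 10 dB over 8 dBu; at 10:1 that becomes 1 dB over, giving 9 dBu.
Stage 2: overshoot 18 dB → 18/12 = 1.5 dB → -7.5 dBu.
Stage 3: below threshold (-7.5 ≤ 3); passes unchanged; make-up brings it to -3.5 dBu.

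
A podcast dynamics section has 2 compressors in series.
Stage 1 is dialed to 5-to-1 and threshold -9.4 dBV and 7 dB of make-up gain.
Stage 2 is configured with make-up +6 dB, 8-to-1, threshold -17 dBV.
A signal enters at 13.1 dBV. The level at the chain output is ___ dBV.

Stage 1: 22.5 dB above -9.4 dBV, reduced 5:1 to 4.5 dB above → -4.9 dBV; +7 dB make-up → 2.1 dBV.
Stage 2: overshoot 19.1 dB → 19.1/8 = 2.3875 dB → -14.6125 dBV; +6 dB make-up → -8.6125 dBV.

-8.6125 dBV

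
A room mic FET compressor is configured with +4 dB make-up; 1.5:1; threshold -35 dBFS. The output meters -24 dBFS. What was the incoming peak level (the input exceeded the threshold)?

-24.5 dBFS

Before make-up, the level was -24 − 4 = -28 dBFS.
Post-compression overshoot = -28 − (-35) = 7 dB.
Before 1.5:1 compression the overshoot was 7 × 1.5 = 10.5 dB, so input = -35 + 10.5 = -24.5 dBFS.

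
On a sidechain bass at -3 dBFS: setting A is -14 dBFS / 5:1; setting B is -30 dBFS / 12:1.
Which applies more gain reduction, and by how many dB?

A: GR = 11 − 11/5 = 8.8 dB.
B: GR = 27 − 27/12 = 24.75 dB.
B reduces 15.95 dB more.

B, by 15.95 dB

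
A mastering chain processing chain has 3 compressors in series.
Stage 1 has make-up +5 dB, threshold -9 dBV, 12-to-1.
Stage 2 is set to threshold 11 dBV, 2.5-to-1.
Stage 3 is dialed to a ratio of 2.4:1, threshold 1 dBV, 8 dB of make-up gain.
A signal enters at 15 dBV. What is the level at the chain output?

Stage 1: 24 dB above -9 dBV, reduced 12:1 to 2 dB above → -7 dBV; +5 dB make-up → -2 dBV.
Stage 2: -2 dBV is at or below the 11 dBV threshold — no compression; output -2 dBV.
Stage 3: -2 dBV ≤ 1 dBV, so stage 3 doesn't engage; make-up brings it to 6 dBV.

6 dBV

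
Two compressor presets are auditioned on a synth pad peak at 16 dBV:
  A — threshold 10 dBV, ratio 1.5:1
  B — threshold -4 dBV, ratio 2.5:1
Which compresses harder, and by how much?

A: GR = 6 − 6/1.5 = 2 dB.
B: GR = 20 − 20/2.5 = 12 dB.
B reduces 10 dB more.

B, by 10 dB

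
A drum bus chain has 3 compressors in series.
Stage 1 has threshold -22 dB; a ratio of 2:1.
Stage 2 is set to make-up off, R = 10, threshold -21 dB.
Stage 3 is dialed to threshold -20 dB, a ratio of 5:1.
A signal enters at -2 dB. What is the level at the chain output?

Stage 1: -2 dB is 20 dB over -22 dB; at 2:1 that becomes 10 dB over, giving -12 dB.
Stage 2: 9 dB above -21 dB, reduced 10:1 to 0.9 dB above → -20.1 dB.
Stage 3: below threshold (-20.1 ≤ -20); passes unchanged; output -20.1 dB.

-20.1 dB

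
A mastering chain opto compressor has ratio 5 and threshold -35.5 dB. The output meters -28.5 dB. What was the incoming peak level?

The compressed level sits -28.5 − (-35.5) = 7 dB over threshold.
Input overshoot = R × output overshoot = 35 dB → input = -35.5 + 35 = -0.5 dB.

-0.5 dB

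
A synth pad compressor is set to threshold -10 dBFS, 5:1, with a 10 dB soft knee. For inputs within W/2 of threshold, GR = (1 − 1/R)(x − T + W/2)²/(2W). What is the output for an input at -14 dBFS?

-14.04 dBFS

x − T + W/2 = -14 − (-10) + 5 = 1.
GR = (1 − 1/5) × 1² / 20 = 0.8 × 1 / 20 = 0.04 dB.
Output = -14 − 0.04 = -14.04 dBFS.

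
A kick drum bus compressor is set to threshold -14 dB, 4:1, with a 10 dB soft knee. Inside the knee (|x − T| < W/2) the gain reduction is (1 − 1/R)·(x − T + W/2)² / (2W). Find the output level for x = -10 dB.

x − T + W/2 = -10 − (-14) + 5 = 9.
GR = (1 − 1/4) × 9² / 20 = 0.75 × 81 / 20 = 3.0375 dB.
Output = -10 − 3.0375 = -13.0375 dB.

-13.0375 dB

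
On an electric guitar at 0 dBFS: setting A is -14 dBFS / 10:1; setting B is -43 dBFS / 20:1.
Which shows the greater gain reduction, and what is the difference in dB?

A: GR = 14 − 14/10 = 12.6 dB.
B: GR = 43 − 43/20 = 40.85 dB.
B applies 28.25 dB more gain reduction.

B, by 28.25 dB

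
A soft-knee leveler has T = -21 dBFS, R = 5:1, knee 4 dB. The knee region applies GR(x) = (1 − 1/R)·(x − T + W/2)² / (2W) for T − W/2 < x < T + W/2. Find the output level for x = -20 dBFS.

-20.9 dBFS

x − T + W/2 = -20 − (-21) + 2 = 3.
GR = (1 − 1/5) × 3² / 8 = 0.8 × 9 / 8 = 0.9 dB.
Output = -20 − 0.9 = -20.9 dBFS.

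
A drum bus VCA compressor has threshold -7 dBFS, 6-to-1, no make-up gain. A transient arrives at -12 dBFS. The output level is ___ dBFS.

-12 dBFS is 5 dB below the -7 dBFS threshold, so no gain reduction is applied.
Output = input = -12 dBFS.

-12 dBFS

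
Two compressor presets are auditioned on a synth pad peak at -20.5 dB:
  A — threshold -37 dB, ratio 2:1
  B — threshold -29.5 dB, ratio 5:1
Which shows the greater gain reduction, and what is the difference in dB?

A, by 1.05 dB

A: overshoot 16.5 dB → output overshoot 8.25 dB → GR 8.25 dB.
B: overshoot 9 dB → output overshoot 1.8 dB → GR 7.2 dB.
A reduces 1.05 dB more.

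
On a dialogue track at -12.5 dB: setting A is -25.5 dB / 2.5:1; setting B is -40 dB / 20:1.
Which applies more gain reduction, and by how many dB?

A: overshoot 13 dB → output overshoot 5.2 dB → GR 7.8 dB.
B: overshoot 27.5 dB → output overshoot 1.375 dB → GR 26.125 dB.
B applies 18.325 dB more gain reduction.

B, by 18.325 dB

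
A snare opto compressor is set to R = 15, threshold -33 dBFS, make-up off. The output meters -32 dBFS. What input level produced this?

-18 dBFS

That's 1 dB above the -33 dBFS threshold.
Undo the ratio: input overshoot = 1 × 15 = 15 dB, giving input = -18 dBFS.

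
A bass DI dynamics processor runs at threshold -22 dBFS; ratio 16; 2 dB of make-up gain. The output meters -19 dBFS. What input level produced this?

-6 dBFS

Before make-up, the level was -19 − 2 = -21 dBFS.
The compressed level sits -21 − (-22) = 1 dB over threshold.
Input overshoot = R × output overshoot = 16 dB → input = -22 + 16 = -6 dBFS.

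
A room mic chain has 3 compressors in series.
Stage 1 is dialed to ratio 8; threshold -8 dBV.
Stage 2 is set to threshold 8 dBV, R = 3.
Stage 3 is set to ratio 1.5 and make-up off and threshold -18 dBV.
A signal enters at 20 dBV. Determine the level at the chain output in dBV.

Stage 1: overshoot 28 dB → 28/8 = 3.5 dB → -4.5 dBV.
Stage 2: -4.5 dBV is at or below the 8 dBV threshold — no compression; output -4.5 dBV.
Stage 3: 13.5 dB above -18 dBV, reduced 1.5:1 to 9 dB above → -9 dBV.

-9 dBV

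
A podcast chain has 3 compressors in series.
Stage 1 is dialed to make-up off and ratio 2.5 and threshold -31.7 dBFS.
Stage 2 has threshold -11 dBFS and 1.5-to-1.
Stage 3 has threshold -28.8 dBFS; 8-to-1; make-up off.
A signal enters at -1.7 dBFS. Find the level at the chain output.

Stage 1: 30 dB above -31.7 dBFS, reduced 2.5:1 to 12 dB above → -19.7 dBFS.
Stage 2: -19.7 dBFS is at or below the -11 dBFS threshold — no compression; output -19.7 dBFS.
Stage 3: 9.1 dB above -28.8 dBFS, reduced 8:1 to 1.1375 dB above → -27.6625 dBFS.

-27.6625 dBFS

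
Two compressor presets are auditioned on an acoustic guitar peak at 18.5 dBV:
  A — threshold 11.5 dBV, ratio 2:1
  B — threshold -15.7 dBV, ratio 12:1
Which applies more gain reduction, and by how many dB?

B, by 27.85 dB

A: 7 dB over, compressed to 3.5 dB over, so 3.5 dB of GR.
B: 34.2 dB over, compressed to 2.85 dB over, so 31.35 dB of GR.
B applies 27.85 dB more gain reduction.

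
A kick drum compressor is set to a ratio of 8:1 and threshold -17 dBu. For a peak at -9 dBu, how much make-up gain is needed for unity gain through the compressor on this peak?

7 dB

Overshoot 8 dB → 8/8 = 1 dB after compression, so the compressed level is -17 + 1 = -16 dBu.
Make-up = target − compressed = -9 − (-16) = 7 dB.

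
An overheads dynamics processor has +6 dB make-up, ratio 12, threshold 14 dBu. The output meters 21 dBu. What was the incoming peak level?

26 dBu

Remove make-up: 21 − 6 = 15 dBu.
That's 1 dB above the 14 dBu threshold.
Undo the ratio: input overshoot = 1 × 12 = 12 dB, giving input = 26 dBu.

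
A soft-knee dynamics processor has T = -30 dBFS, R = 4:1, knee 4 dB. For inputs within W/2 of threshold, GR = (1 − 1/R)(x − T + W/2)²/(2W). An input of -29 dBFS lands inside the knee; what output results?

x − T + W/2 = -29 − (-30) + 2 = 3.
GR = (1 − 1/4) × 3² / 8 = 0.75 × 9 / 8 = 0.84375 dB.
Output = -29 − 0.84375 = -29.84375 dBFS.

-29.84375 dBFS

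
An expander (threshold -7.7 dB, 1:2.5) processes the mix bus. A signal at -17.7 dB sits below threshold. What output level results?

The input is 10 dB below the -7.7 dB threshold.
A 1:2.5 expander multiplies undershoot by 2.5: 10 × 2.5 = 25 dB below threshold.
Output = -7.7 − 25 = -32.7 dB.

-32.7 dB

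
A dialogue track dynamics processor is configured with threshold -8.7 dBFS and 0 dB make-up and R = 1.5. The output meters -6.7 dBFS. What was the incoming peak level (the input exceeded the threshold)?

-5.7 dBFS

The compressed level sits -6.7 − (-8.7) = 2 dB over threshold.
Undo the ratio: input overshoot = 2 × 1.5 = 3 dB, giving input = -5.7 dBFS.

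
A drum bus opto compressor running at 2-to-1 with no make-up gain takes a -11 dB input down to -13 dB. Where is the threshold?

-15 dB

Let T be the threshold. Output overshoot = (input overshoot)/R, so -13 − T = (-11 − T)/2.
2·(-13 − T) = -11 − T → 1·T = -26 − (-11) = -15.
T = -15/1 = -15 dB.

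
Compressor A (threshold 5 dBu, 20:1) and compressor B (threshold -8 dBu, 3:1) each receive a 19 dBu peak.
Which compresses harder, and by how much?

A: GR = 14 − 14/20 = 13.3 dB.
B: GR = 27 − 27/3 = 18 dB.
Difference: 4.7 dB in favour of B.

B, by 4.7 dB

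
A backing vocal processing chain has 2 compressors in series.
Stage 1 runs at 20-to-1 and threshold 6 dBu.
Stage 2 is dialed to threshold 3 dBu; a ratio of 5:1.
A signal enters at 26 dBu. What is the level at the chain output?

3.8 dBu

Stage 1: overshoot 20 dB → 20/20 = 1 dB → 7 dBu.
Stage 2: 4 dB above 3 dBu, reduced 5:1 to 0.8 dB above → 3.8 dBu.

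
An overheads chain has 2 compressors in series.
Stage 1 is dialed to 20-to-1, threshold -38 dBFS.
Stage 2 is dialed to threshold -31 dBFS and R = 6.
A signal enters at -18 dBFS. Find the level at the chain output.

Stage 1: overshoot 20 dB → 20/20 = 1 dB → -37 dBFS.
Stage 2: -37 dBFS is at or below the -31 dBFS threshold — no compression; output -37 dBFS.

-37 dBFS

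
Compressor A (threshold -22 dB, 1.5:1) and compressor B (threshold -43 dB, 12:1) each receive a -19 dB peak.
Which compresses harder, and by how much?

A: overshoot 3 dB → output overshoot 2 dB → GR 1 dB.
B: overshoot 24 dB → output overshoot 2 dB → GR 22 dB.
B applies 21 dB more gain reduction.

B, by 21 dB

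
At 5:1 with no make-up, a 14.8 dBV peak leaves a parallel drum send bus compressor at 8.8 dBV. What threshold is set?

7.3 dBV

Input is 7.5 dB above T (since output overshoot × R = input overshoot: (8.8 − T)·5 = 14.8 − T gives T = 7.3 dBV).
Check: 7.3 + (14.8 − 7.3)/5 = 7.3 + 1.5 = 8.8 dBV. ✓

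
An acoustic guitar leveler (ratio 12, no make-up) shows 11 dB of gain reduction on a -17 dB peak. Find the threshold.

Let T be the threshold. Output overshoot = (input overshoot)/R, so -28 − T = (-17 − T)/12.
12·(-28 − T) = -17 − T → 11·T = -336 − (-17) = -319.
T = -319/11 = -29 dB.

-29 dB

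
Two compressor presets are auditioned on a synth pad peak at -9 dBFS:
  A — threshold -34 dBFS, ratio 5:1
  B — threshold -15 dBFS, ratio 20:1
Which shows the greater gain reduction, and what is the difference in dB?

A: overshoot 25 dB → output overshoot 5 dB → GR 20 dB.
B: overshoot 6 dB → output overshoot 0.3 dB → GR 5.7 dB.
Difference: 14.3 dB in favour of A.

A, by 14.3 dB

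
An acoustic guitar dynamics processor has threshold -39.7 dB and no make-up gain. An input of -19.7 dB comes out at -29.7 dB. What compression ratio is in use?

2:1

Input overshoot = -19.7 − (-39.7) = 20 dB; output overshoot = -29.7 − (-39.7) = 10 dB.
Ratio = 20 / 10 = 2.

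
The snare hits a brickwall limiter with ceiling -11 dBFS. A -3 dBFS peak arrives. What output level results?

The limiter clamps the peak to its -11 dBFS ceiling.

-11 dBFS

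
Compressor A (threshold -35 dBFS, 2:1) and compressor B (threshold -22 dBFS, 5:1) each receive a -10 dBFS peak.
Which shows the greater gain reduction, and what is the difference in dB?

A, by 2.9 dB

A: overshoot 25 dB → output overshoot 12.5 dB → GR 12.5 dB.
B: overshoot 12 dB → output overshoot 2.4 dB → GR 9.6 dB.
Difference: 2.9 dB in favour of A.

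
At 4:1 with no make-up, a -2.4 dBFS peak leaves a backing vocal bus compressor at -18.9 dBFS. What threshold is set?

-24.4 dBFS

Gain reduction = -2.4 − (-18.9) = 16.5 dB; output overshoot = GR / (R − 1) = 16.5 / 3 = 5.5 dB.
Threshold = output − output overshoot = -18.9 − 5.5 = -24.4 dBFS.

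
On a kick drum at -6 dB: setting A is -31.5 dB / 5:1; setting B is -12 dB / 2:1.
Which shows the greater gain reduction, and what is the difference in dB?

A: 25.5 dB over, compressed to 5.1 dB over, so 20.4 dB of GR.
B: 6 dB over, compressed to 3 dB over, so 3 dB of GR.
A reduces 17.4 dB more.

A, by 17.4 dB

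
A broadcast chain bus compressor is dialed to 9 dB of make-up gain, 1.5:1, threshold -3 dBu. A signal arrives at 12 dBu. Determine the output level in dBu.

12 dBu sits 15 dB over threshold.
The 15 dB excess becomes 10 dB after 1.5:1 reduction.
That puts the output at 7 dBu; make-up adds 9 dB, giving 16 dBu.

16 dBu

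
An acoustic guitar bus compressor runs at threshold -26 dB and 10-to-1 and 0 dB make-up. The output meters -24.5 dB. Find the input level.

-11 dB

That's 1.5 dB above the -26 dB threshold.
Undo the ratio: input overshoot = 1.5 × 10 = 15 dB, giving input = -11 dB.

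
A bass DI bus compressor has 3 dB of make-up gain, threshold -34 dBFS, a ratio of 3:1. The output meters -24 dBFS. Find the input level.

-13 dBFS

Before make-up, the level was -24 − 3 = -27 dBFS.
The compressed level sits -27 − (-34) = 7 dB over threshold.
Before 3:1 compression the overshoot was 7 × 3 = 21 dB, so input = -34 + 21 = -13 dBFS.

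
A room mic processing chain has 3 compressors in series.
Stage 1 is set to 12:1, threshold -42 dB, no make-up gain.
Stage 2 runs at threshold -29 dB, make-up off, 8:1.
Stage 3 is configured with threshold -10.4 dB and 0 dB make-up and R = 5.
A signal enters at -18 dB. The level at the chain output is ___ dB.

-40 dB

Stage 1: -18 dB is 24 dB over -42 dB; at 12:1 that becomes 2 dB over, giving -40 dB.
Stage 2: -40 dB ≤ -29 dB, so stage 2 doesn't engage; output -40 dB.
Stage 3: -40 dB ≤ -10.4 dB, so stage 3 doesn't engage; output -40 dB.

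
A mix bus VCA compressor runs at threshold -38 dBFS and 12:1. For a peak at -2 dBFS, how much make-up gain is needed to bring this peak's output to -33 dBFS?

2 dB

Overshoot 36 dB → 36/12 = 3 dB after compression, so the compressed level is -38 + 3 = -35 dBFS.
Make-up = target − compressed = -33 − (-35) = 2 dB.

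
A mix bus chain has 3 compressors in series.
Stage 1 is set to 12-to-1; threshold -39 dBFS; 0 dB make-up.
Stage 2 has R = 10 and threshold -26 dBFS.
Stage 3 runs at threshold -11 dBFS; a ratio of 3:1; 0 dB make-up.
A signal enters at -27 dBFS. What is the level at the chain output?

-38 dBFS

Stage 1: -27 dBFS is 12 dB over -39 dBFS; at 12:1 that becomes 1 dB over, giving -38 dBFS.
Stage 2: -38 dBFS ≤ -26 dBFS, so stage 2 doesn't engage; output -38 dBFS.
Stage 3: below threshold (-38 ≤ -11); passes unchanged; output -38 dBFS.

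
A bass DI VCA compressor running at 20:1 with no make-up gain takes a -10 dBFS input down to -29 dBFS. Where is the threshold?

Gain reduction = -10 − (-29) = 19 dB; output overshoot = GR / (R − 1) = 19 / 19 = 1 dB.
Threshold = output − output overshoot = -29 − 1 = -30 dBFS.

-30 dBFS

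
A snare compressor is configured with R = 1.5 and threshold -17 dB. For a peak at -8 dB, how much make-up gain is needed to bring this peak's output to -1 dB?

The peak compresses to -17 + 9/1.5 = -11 dB.
To reach -1 dB requires -1 − (-11) = 10 dB of make-up.

10 dB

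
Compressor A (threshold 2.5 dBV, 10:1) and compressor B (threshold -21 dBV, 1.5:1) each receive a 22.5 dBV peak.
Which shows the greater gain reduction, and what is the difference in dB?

A, by 3.5 dB

A: overshoot 20 dB → output overshoot 2 dB → GR 18 dB.
B: overshoot 43.5 dB → output overshoot 29 dB → GR 14.5 dB.
A applies 3.5 dB more gain reduction.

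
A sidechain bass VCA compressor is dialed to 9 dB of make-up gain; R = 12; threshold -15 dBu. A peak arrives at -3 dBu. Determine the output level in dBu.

The input is 12 dB above the -15 dBu threshold.
At 12:1 the overshoot is divided by 12, leaving 1 dB above threshold.
So the level is -15 + 1 = -14 dBu; make-up adds 9 dB, giving -5 dBu.

-5 dBu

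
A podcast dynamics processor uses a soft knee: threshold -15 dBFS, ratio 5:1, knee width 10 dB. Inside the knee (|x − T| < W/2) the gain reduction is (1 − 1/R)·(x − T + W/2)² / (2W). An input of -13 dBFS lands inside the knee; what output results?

-14.96 dBFS

x − T + W/2 = -13 − (-15) + 5 = 7.
GR = (1 − 1/5) × 7² / 20 = 0.8 × 49 / 20 = 1.96 dB.
Output = -13 − 1.96 = -14.96 dBFS.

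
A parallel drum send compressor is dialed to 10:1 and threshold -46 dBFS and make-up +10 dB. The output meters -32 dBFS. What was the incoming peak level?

-6 dBFS

Stripping the +10 dB make-up gives -42 dBFS at the gain stage.
That's 4 dB above the -46 dBFS threshold.
Before 10:1 compression the overshoot was 4 × 10 = 40 dB, so input = -46 + 40 = -6 dBFS.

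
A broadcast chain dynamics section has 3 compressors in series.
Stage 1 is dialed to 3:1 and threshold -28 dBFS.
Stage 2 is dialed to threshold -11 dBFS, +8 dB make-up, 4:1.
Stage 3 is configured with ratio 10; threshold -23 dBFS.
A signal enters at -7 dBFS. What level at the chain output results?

Stage 1: -7 dBFS is 21 dB over -28 dBFS; at 3:1 that becomes 7 dB over, giving -21 dBFS.
Stage 2: below threshold (-21 ≤ -11); passes unchanged; make-up brings it to -13 dBFS.
Stage 3: 10 dB above -23 dBFS, reduced 10:1 to 1 dB above → -22 dBFS.

-22 dBFS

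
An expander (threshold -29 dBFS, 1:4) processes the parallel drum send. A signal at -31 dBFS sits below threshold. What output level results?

-37 dBFS

The input is 2 dB below the -29 dBFS threshold.
A 1:4 expander multiplies undershoot by 4: 2 × 4 = 8 dB below threshold.
Output = -29 − 8 = -37 dBFS.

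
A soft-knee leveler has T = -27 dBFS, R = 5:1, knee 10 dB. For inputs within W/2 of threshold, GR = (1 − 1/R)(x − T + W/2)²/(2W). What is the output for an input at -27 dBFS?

x − T + W/2 = -27 − (-27) + 5 = 5.
GR = (1 − 1/5) × 5² / 20 = 0.8 × 25 / 20 = 1 dB.
Output = -27 − 1 = -28 dBFS.

-28 dBFS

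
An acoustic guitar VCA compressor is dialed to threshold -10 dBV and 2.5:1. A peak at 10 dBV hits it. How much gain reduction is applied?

12 dB

10 dBV exceeds the threshold by 20 dB.
At 2.5:1, output sits 20/2.5 = 8 dB above threshold.
So the signal is attenuated by 20 − 8 = 12 dB.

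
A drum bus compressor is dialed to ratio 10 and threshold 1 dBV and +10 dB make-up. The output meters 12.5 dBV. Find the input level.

Remove make-up: 12.5 − 10 = 2.5 dBV.
Post-compression overshoot = 2.5 − 1 = 1.5 dB.
Undo the ratio: input overshoot = 1.5 × 10 = 15 dB, giving input = 16 dBV.

16 dBV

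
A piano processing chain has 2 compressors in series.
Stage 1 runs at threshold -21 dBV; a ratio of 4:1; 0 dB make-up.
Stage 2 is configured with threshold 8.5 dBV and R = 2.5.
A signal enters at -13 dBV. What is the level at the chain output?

-19 dBV

Stage 1: overshoot 8 dB → 8/4 = 2 dB → -19 dBV.
Stage 2: -19 dBV ≤ 8.5 dBV, so stage 2 doesn't engage; output -19 dBV.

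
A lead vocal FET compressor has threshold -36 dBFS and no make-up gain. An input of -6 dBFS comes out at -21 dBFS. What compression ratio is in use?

2:1

Input overshoot = -6 − (-36) = 30 dB; output overshoot = -21 − (-36) = 15 dB.
Ratio = 30 / 15 = 2.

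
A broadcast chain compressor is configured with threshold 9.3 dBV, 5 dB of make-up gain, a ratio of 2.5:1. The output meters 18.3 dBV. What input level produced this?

19.3 dBV

Stripping the +5 dB make-up gives 13.3 dBV at the gain stage.
The compressed level sits 13.3 − 9.3 = 4 dB over threshold.
Undo the ratio: input overshoot = 4 × 2.5 = 10 dB, giving input = 19.3 dBV.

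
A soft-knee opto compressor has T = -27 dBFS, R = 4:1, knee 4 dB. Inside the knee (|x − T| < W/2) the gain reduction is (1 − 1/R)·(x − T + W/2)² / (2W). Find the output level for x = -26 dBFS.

x − T + W/2 = -26 − (-27) + 2 = 3.
GR = (1 − 1/4) × 3² / 8 = 0.75 × 9 / 8 = 0.84375 dB.
Output = -26 − 0.84375 = -26.84375 dBFS.

-26.84375 dBFS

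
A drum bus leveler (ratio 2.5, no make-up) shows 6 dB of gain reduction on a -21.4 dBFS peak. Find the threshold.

-31.4 dBFS

Gain reduction = -21.4 − (-27.4) = 6 dB; output overshoot = GR / (R − 1) = 6 / 1.5 = 4 dB.
Threshold = output − output overshoot = -27.4 − 4 = -31.4 dBFS.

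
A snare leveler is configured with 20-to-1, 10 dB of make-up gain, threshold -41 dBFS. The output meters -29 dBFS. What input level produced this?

-1 dBFS

Remove make-up: -29 − 10 = -39 dBFS.
Post-compression overshoot = -39 − (-41) = 2 dB.
Before 20:1 compression the overshoot was 2 × 20 = 40 dB, so input = -41 + 40 = -1 dBFS.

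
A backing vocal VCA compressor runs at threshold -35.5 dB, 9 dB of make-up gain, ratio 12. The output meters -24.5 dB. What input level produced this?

Before make-up, the level was -24.5 − 9 = -33.5 dB.
The compressed level sits -33.5 − (-35.5) = 2 dB over threshold.
Undo the ratio: input overshoot = 2 × 12 = 24 dB, giving input = -11.5 dB.

-11.5 dB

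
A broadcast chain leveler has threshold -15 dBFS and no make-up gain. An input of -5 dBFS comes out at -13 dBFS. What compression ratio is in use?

5:1

Input overshoot = -5 − (-15) = 10 dB; output overshoot = -13 − (-15) = 2 dB.
Ratio = 10 / 2 = 5.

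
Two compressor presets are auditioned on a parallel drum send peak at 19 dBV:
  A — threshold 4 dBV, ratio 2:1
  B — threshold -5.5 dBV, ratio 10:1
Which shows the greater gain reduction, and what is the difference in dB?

A: 15 dB over, compressed to 7.5 dB over, so 7.5 dB of GR.
B: 24.5 dB over, compressed to 2.45 dB over, so 22.05 dB of GR.
B applies 14.55 dB more gain reduction.

B, by 14.55 dB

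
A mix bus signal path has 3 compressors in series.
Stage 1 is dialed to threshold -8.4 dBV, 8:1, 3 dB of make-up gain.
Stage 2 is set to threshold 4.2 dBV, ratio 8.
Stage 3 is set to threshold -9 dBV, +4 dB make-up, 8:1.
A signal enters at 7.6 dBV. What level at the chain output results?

Stage 1: 7.6 dBV is 16 dB over -8.4 dBV; at 8:1 that becomes 2 dB over, giving -6.4 dBV; +3 dB make-up → -3.4 dBV.
Stage 2: below threshold (-3.4 ≤ 4.2); passes unchanged; output -3.4 dBV.
Stage 3: overshoot 5.6 dB → 5.6/8 = 0.7 dB → -8.3 dBV; +4 dB make-up → -4.3 dBV.

-4.3 dBV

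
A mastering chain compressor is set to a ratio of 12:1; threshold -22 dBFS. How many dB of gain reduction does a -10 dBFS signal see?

11 dB

-10 dBFS exceeds the threshold by 12 dB.
At 12:1, output sits 12/12 = 1 dB above threshold.
GR = overshoot in − overshoot out = 12 − 1 = 11 dB.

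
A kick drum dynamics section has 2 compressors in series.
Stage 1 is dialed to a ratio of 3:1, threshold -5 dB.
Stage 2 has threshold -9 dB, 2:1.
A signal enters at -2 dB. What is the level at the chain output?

-6.5 dB

Stage 1: overshoot 3 dB → 3/3 = 1 dB → -4 dB.
Stage 2: -4 dB is 5 dB over -9 dB; at 2:1 that becomes 2.5 dB over, giving -6.5 dB.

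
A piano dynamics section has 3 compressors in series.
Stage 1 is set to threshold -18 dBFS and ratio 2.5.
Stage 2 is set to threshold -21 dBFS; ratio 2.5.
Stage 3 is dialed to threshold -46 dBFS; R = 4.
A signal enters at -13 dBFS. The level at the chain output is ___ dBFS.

Stage 1: 5 dB above -18 dBFS, reduced 2.5:1 to 2 dB above → -16 dBFS.
Stage 2: -16 dBFS is 5 dB over -21 dBFS; at 2.5:1 that becomes 2 dB over, giving -19 dBFS.
Stage 3: overshoot 27 dB → 27/4 = 6.75 dB → -39.25 dBFS.

-39.25 dBFS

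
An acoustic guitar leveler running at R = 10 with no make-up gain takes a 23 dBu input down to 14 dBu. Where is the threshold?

Gain reduction = 23 − 14 = 9 dB; output overshoot = GR / (R − 1) = 9 / 9 = 1 dB.
Threshold = output − output overshoot = 14 − 1 = 13 dBu.

13 dBu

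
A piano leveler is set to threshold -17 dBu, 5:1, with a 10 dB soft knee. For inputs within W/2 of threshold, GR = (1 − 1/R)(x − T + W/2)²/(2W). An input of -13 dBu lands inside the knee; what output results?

x − T + W/2 = -13 − (-17) + 5 = 9.
GR = (1 − 1/5) × 9² / 20 = 0.8 × 81 / 20 = 3.24 dB.
Output = -13 − 3.24 = -16.24 dBu.

-16.24 dBu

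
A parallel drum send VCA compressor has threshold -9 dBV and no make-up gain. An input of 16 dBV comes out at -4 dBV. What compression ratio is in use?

Input overshoot = 16 − (-9) = 25 dB; output overshoot = -4 − (-9) = 5 dB.
Ratio = 25 / 5 = 5.

5:1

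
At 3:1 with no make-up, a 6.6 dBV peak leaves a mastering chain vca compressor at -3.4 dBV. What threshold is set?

-8.4 dBV

Let T be the threshold. Output overshoot = (input overshoot)/R, so -3.4 − T = (6.6 − T)/3.
3·(-3.4 − T) = 6.6 − T → 2·T = -10.2 − 6.6 = -16.8.
T = -16.8/2 = -8.4 dBV.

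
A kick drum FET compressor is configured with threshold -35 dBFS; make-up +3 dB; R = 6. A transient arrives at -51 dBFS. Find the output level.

-48 dBFS

-51 dBFS is 16 dB below the -35 dBFS threshold, so no gain reduction is applied.
Make-up gain adds 3 dB: -51 + 3 = -48 dBFS.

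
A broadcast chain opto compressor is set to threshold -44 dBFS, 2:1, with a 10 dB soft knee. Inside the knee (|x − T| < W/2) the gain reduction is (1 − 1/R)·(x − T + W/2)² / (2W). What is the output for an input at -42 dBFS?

x − T + W/2 = -42 − (-44) + 5 = 7.
GR = (1 − 1/2) × 7² / 20 = 0.5 × 49 / 20 = 1.225 dB.
Output = -42 − 1.225 = -43.225 dBFS.

-43.225 dBFS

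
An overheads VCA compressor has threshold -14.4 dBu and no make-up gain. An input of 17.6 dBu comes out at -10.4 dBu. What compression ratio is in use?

Input overshoot = 17.6 − (-14.4) = 32 dB; output overshoot = -10.4 − (-14.4) = 4 dB.
Ratio = 32 / 4 = 8.

8:1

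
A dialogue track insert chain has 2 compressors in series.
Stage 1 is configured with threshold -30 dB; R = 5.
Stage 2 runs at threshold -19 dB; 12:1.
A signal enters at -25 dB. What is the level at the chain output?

Stage 1: -25 dB is 5 dB over -30 dB; at 5:1 that becomes 1 dB over, giving -29 dB.
Stage 2: -29 dB is at or below the -19 dB threshold — no compression; output -29 dB.

-29 dB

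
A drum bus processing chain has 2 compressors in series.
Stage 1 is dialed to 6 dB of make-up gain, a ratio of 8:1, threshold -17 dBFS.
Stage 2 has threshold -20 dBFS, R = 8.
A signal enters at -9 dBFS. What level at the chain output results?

Stage 1: -9 dBFS is 8 dB over -17 dBFS; at 8:1 that becomes 1 dB over, giving -16 dBFS; +6 dB make-up → -10 dBFS.
Stage 2: -10 dBFS is 10 dB over -20 dBFS; at 8:1 that becomes 1.25 dB over, giving -18.75 dBFS.

-18.75 dBFS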